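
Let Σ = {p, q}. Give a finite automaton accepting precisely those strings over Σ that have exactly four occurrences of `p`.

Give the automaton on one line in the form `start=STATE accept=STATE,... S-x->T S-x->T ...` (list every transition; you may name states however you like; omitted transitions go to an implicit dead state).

start=A accept=E A-p->B A-q->A B-p->C B-q->B C-p->D C-q->C D-p->E D-q->D E-p->F E-q->E F-p->F F-q->F

Only the number of `p`s matters, and only up to 5. Make a chain A → B → C → D → E → F advanced by each `p` (with F absorbing); every other symbol self-loops. The accepting set is {E}.
With 6 states:
       p  q 
>  A   B  A 
   B   C  B 
   C   D  C 
   D   E  D 
 * E   F  E 
   F   F  F 
(> = start, * = accepting)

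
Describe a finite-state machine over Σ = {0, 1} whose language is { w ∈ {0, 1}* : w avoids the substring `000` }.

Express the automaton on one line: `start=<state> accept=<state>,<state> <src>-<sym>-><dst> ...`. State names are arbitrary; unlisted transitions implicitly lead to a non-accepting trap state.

start=q0 accept=q0,q1,q2 q0-0->q1 q0-1->q0 q1-0->q2 q1-1->q0 q2-0->q3 q2-1->q0 q3-0->q3 q3-1->q3

Track partial matches of the forbidden pattern `000`. State q3 is a dead state reached once `000` has occurred; every other state accepts. q0 means no part of `000` is currently matched.
        0   1  
>* q0   q1  q0 
 * q1   q2  q0 
 * q2   q3  q0 
   q3   q3  q3 
(> = start, * = accepting)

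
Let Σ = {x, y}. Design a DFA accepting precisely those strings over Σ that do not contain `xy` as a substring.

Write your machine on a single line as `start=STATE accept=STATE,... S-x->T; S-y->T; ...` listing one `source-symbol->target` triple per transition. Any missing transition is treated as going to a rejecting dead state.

This is the complement of 'contains `xy`'. Use the same substring-matching states — q0 through q2 holding how much of `xy` has just been matched — but flip the accepting set: everything except the trap q2 accepts.
3 states suffice.
        x   y  
>* q0   q1  q0 
 * q1   q1  q2 
   q2   q2  q2 
(> = start, * = accepting)

start=q0; accept=q0,q1; q0-x->q1; q0-y->q0; q1-x->q1; q1-y->q2; q2-x->q2; q2-y->q2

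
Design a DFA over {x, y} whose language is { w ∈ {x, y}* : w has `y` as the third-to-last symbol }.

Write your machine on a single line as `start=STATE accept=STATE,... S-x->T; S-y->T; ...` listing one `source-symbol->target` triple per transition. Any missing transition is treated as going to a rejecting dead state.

start=A; accept=L,M,N,O; A-x->B; A-y->C; B-x->D; B-y->E; C-x->F; C-y->G; D-x->H; D-y->I; E-x->J; E-y->K; F-x->L; F-y->M; G-x->N; G-y->O; H-x->H; H-y->I; I-x->J; I-y->K; J-x->L; J-y->M; K-x->N; K-y->O; L-x->H; L-y->I; M-x->J; M-y->K; N-x->L; N-y->M; O-x->N; O-y->O

A DFA must remember the last 3 symbols (since which symbol is third-to-last isn't known until the input ends). Use one state per possible window of the last ≤3 symbols; accept from those whose window starts with `y`.
With 15 states:
       x  y 
>  A   B  C 
   B   D  E 
   C   F  G 
   D   H  I 
   E   J  K 
   F   L  M 
   G   N  O 
   H   H  I 
   I   J  K 
   J   L  M 
   K   N  O 
 * L   H  I 
 * M   J  K 
 * N   L  M 
 * O   N  O 
(> = start, * = accepting)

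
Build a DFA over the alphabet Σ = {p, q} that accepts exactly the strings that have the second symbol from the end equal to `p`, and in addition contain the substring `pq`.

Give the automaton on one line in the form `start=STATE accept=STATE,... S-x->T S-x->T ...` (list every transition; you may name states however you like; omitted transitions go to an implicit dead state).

Handle the two conditions separately and then intersect. The first has 7 states tracking the last 2 symbols read; the second has 3 states tracking whether and how much of `pq` has been seen. A product state is a pair (one from each), accepting exactly when both do. After merging equivalent states the machine shrinks.
With 6 states:
        p   q  
>  S0   S1  S0 
   S1   S1  S2 
 * S2   S3  S4 
   S3   S5  S2 
   S4   S3  S4 
 * S5   S5  S2 
(> = start, * = accepting)

start=S0 accept=S2,S5 S0-p->S1 S0-q->S0 S1-p->S1 S1-q->S2 S2-p->S3 S2-q->S4 S3-p->S5 S3-q->S2 S4-p->S3 S4-q->S4 S5-p->S5 S5-q->S2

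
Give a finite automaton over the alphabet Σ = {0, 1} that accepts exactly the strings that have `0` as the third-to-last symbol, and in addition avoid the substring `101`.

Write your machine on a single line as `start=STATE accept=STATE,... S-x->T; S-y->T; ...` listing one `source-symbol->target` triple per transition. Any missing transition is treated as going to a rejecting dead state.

Run two small machines in parallel and take their product. One (15 states) tracks the last 3 symbols read; the other (4 states) tracks partial matches of the forbidden pattern `101`. Each combined state is a pair, one component from each; accept when both components accept.
A 22-state machine:
          0    1  
>  q0     q1   q2 
   q1     q3   q4 
   q2     q5   q6 
   q3     q7   q8 
   q4     q9  q10 
   q5    q11  q12 
   q6    q13  q14 
 * q7     q7   q8 
 * q8     q9  q10 
 * q9    q11  q12 
 * q10   q13  q14 
   q11    q7   q8 
   q12   q15  q16 
   q13   q11  q12 
   q14   q13  q14 
   q15   q17  q12 
   q16   q18  q19 
   q17   q20  q21 
   q18   q17  q12 
   q19   q18  q19 
   q20   q20  q21 
   q21   q15  q16 
(> = start, * = accepting)

start=q0; accept=q7,q8,q9,q10; q0-0->q1; q0-1->q2; q1-0->q3; q1-1->q4; q2-0->q5; q2-1->q6; q3-0->q7; q3-1->q8; q4-0->q9; q4-1->q10; q5-0->q11; q5-1->q12; q6-0->q13; q6-1->q14; q7-0->q7; q7-1->q8; q8-0->q9; q8-1->q10; q9-0->q11; q9-1->q12; q10-0->q13; q10-1->q14; q11-0->q7; q11-1->q8; q12-0->q15; q12-1->q16; q13-0->q11; q13-1->q12; q14-0->q13; q14-1->q14; q15-0->q17; q15-1->q12; q16-0->q18; q16-1->q19; q17-0->q20; q17-1->q21; q18-0->q17; q18-1->q12; q19-0->q18; q19-1->q19; q20-0->q20; q20-1->q21; q21-0->q15; q21-1->q16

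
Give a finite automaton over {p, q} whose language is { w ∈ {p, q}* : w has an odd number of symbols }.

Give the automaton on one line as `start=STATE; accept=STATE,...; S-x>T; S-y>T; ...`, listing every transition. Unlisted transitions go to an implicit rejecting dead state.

start=S0; accept=S1; S0-p>S1; S0-q>S1; S1-p>S0; S1-q>S0

Only the length mod 2 matters, so use a 2-cycle: from any state, every input symbol moves to the next state, wrapping S1 back to S0. Mark S1 accepting.
With 2 states:
        p   q  
>  S0   S1  S1 
 * S1   S0  S0 
(> = start, * = accepting)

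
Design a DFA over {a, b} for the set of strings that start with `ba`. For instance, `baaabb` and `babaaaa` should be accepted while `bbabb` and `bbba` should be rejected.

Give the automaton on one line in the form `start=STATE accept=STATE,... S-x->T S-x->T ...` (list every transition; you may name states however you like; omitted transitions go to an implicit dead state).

Walk along `ba` while the input agrees: from s0 take `b` to s1, and so on. Any deviation drops to the rejecting sink s3. Once s2 is reached the prefix is confirmed and every continuation is accepted.
        a   b  
>  s0   s3  s1 
   s1   s2  s3 
 * s2   s2  s2 
   s3   s3  s3 
(> = start, * = accepting)

start=s0 accept=s2 s0-a->s3 s0-b->s1 s1-a->s2 s1-b->s3 s2-a->s2 s2-b->s2 s3-a->s3 s3-b->s3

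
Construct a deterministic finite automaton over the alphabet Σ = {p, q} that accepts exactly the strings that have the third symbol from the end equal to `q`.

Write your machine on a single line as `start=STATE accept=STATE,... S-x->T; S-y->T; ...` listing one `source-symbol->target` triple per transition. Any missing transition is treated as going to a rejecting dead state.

Because acceptance depends on a position counted from the end, the machine has to buffer the most recent 3 symbols. Make each state the string of the last up-to-3 symbols read; on input `x` shift the window left and append `x`. Accept when the buffered window has length 3 and begins with `q`.
A 15-state machine:
          p    q  
>  S0     S1   S2 
   S1     S3   S4 
   S2     S5   S6 
   S3     S7   S8 
   S4     S9  S10 
   S5    S11  S12 
   S6    S13  S14 
   S7     S7   S8 
   S8     S9  S10 
   S9    S11  S12 
   S10   S13  S14 
 * S11    S7   S8 
 * S12    S9  S10 
 * S13   S11  S12 
 * S14   S13  S14 
(> = start, * = accepting)

start=S0; accept=S11,S12,S13,S14; S0-p->S1; S0-q->S2; S1-p->S3; S1-q->S4; S2-p->S5; S2-q->S6; S3-p->S7; S3-q->S8; S4-p->S9; S4-q->S10; S5-p->S11; S5-q->S12; S6-p->S13; S6-q->S14; S7-p->S7; S7-q->S8; S8-p->S9; S8-q->S10; S9-p->S11; S9-q->S12; S10-p->S13; S10-q->S14; S11-p->S7; S11-q->S8; S12-p->S9; S12-q->S10; S13-p->S11; S13-q->S12; S14-p->S13; S14-q->S14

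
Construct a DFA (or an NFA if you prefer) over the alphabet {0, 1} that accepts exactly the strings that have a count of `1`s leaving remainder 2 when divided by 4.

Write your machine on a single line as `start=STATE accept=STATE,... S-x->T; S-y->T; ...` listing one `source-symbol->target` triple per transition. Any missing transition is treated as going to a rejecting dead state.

The only thing that matters is how many `1`s have appeared, reduced mod 4. Use one state per residue: A for 0, …, D for 3. Reading `1` moves to the next residue; anything else stays put. C is accepting.
A 4-state machine:
       0  1 
>  A   A  B 
   B   B  C 
 * C   C  D 
   D   D  A 
(> = start, * = accepting)

start=A; accept=C; A-0->A; A-1->B; B-0->B; B-1->C; C-0->C; C-1->D; D-0->D; D-1->A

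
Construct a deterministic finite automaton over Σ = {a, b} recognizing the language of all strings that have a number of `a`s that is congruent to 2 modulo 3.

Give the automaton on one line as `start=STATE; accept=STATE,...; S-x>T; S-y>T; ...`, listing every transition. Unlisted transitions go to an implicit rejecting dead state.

Keep the running count of `a`s modulo 3: each `a` advances along the cycle S0 → S1 → S2 → S0 while other symbols loop. Accept at S2.
With 3 states:
        a   b  
>  S0   S1  S0 
   S1   S2  S1 
 * S2   S0  S2 
(> = start, * = accepting)

start=S0; accept=S2; S0-a>S1; S0-b>S0; S1-a>S2; S1-b>S1; S2-a>S0; S2-b>S2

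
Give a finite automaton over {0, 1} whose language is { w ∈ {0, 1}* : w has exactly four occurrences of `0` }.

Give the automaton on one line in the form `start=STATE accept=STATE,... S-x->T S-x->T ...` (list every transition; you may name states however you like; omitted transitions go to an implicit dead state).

Only the number of `0`s matters, and only up to 5. Make a chain S0 → S1 → S2 → S3 → S4 → S5 advanced by each `0` (with S5 absorbing); every other symbol self-loops. The accepting set is {S4}.
A 6-state machine:
        0   1  
>  S0   S1  S0 
   S1   S2  S1 
   S2   S3  S2 
   S3   S4  S3 
 * S4   S5  S4 
   S5   S5  S5 
(> = start, * = accepting)

start=S0 accept=S4 S0-0->S1 S0-1->S0 S1-0->S2 S1-1->S1 S2-0->S3 S2-1->S2 S3-0->S4 S3-1->S3 S4-0->S5 S4-1->S4 S5-0->S5 S5-1->S5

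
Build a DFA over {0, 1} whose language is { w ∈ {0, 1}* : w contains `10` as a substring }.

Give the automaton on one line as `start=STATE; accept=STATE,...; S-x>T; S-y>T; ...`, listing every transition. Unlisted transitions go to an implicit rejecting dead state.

Track how much of `10` has been matched so far: state q0 is no progress, q2 is the absorbing accept state reached once `10` has occurred. Intermediate states record partial matches; on a mismatch, fall back to the longest reusable overlap.
A 3-state machine:
        0   1  
>  q0   q0  q1 
   q1   q2  q1 
 * q2   q2  q2 
(> = start, * = accepting)

start=q0; accept=q2; q0-0>q0; q0-1>q1; q1-0>q2; q1-1>q1; q2-0>q2; q2-1>q2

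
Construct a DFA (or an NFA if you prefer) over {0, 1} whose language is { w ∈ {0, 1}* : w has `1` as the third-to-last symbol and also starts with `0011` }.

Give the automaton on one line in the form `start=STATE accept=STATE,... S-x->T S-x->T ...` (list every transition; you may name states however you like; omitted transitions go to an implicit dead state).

Run two small machines in parallel and take their product. One (15 states) tracks the last 3 symbols read; the other (6 states) tracks whether the input so far still matches the prefix `0011`. Each combined state is a pair, one component from each; accept when both components accept.
With 24 states:
          0    1  
>  q0     q1   q2 
   q1     q3   q4 
   q2     q5   q6 
   q3     q7   q8 
   q4     q9  q10 
   q5    q11  q12 
   q6    q13  q14 
   q7     q7  q15 
   q8     q9  q16 
   q9    q11  q12 
   q10   q13  q14 
   q11    q7  q15 
   q12    q9  q10 
   q13   q11  q12 
   q14   q13  q14 
   q15    q9  q10 
   q16   q17  q18 
 * q17   q19  q20 
 * q18   q17  q18 
 * q19   q21  q22 
 * q20   q23  q16 
   q21   q21  q22 
   q22   q23  q16 
   q23   q19  q20 
(> = start, * = accepting)

start=q0 accept=q17,q18,q19,q20 q0-0->q1 q0-1->q2 q1-0->q3 q1-1->q4 q2-0->q5 q2-1->q6 q3-0->q7 q3-1->q8 q4-0->q9 q4-1->q10 q5-0->q11 q5-1->q12 q6-0->q13 q6-1->q14 q7-0->q7 q7-1->q15 q8-0->q9 q8-1->q16 q9-0->q11 q9-1->q12 q10-0->q13 q10-1->q14 q11-0->q7 q11-1->q15 q12-0->q9 q12-1->q10 q13-0->q11 q13-1->q12 q14-0->q13 q14-1->q14 q15-0->q9 q15-1->q10 q16-0->q17 q16-1->q18 q17-0->q19 q17-1->q20 q18-0->q17 q18-1->q18 q19-0->q21 q19-1->q22 q20-0->q23 q20-1->q16 q21-0->q21 q21-1->q22 q22-0->q23 q22-1->q16 q23-0->q19 q23-1->q20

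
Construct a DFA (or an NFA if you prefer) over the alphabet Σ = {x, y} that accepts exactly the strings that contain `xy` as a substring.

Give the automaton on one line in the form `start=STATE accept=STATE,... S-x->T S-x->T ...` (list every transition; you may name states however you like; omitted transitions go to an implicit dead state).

States S0..S1 record the length of the longest prefix of `xy` that matches the current input suffix. Reaching S2 means `xy` has been seen, and we stay there forever. Accept from S2.
A 3-state machine:
        x   y  
>  S0   S1  S0 
   S1   S1  S2 
 * S2   S2  S2 
(> = start, * = accepting)

start=S0 accept=S2 S0-x->S1 S0-y->S0 S1-x->S1 S1-y->S2 S2-x->S2 S2-y->S2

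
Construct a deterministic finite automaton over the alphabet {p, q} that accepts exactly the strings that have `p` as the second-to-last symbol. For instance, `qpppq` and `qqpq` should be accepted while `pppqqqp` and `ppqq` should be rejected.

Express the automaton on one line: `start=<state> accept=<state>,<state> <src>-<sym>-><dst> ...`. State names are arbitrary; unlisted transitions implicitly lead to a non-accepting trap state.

start=A accept=D,E A-p->B A-q->C B-p->D B-q->E C-p->F C-q->G D-p->D D-q->E E-p->F E-q->G F-p->D F-q->E G-p->F G-q->G

Because acceptance depends on a position counted from the end, the machine has to buffer the most recent 2 symbols. Make each state the string of the last up-to-2 symbols read; on input `x` shift the window left and append `x`. Accept when the buffered window has length 2 and begins with `p`.
With 7 states:
       p  q 
>  A   B  C 
   B   D  E 
   C   F  G 
 * D   D  E 
 * E   F  G 
   F   D  E 
   G   F  G 
(> = start, * = accepting)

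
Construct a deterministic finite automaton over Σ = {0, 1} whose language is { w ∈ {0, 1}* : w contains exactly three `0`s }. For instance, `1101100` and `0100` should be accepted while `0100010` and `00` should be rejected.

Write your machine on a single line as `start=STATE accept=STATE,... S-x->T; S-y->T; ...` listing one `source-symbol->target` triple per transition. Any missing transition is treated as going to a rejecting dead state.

start=q0; accept=q3; q0-0->q1; q0-1->q0; q1-0->q2; q1-1->q1; q2-0->q3; q2-1->q2; q3-0->q4; q3-1->q3; q4-0->q4; q4-1->q4

Count `0`s, saturating at 4: states q0 through q3 mean 0 through 3 `0`s seen; q4 means more than 3. Each `0` increments (capped at q4); other symbols loop. Accept from {q3}.
With 5 states:
        0   1  
>  q0   q1  q0 
   q1   q2  q1 
   q2   q3  q2 
 * q3   q4  q3 
   q4   q4  q4 
(> = start, * = accepting)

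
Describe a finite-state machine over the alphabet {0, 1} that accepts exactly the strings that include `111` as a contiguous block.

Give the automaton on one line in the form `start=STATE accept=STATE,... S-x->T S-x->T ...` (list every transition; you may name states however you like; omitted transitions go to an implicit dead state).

start=S0 accept=S3 S0-0->S0 S0-1->S1 S1-0->S0 S1-1->S2 S2-0->S0 S2-1->S3 S3-0->S3 S3-1->S3

Track how much of `111` has been matched so far: state S0 is no progress, S3 is the absorbing accept state reached once `111` has occurred. Intermediate states record partial matches; on a mismatch, fall back to the longest reusable overlap.
With 4 states:
        0   1  
>  S0   S0  S1 
   S1   S0  S2 
   S2   S0  S3 
 * S3   S3  S3 
(> = start, * = accepting)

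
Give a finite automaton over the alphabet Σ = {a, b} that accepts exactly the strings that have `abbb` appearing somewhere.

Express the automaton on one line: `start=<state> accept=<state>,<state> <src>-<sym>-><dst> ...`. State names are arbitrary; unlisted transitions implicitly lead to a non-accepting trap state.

start=S0 accept=S4 S0-a->S1 S0-b->S0 S1-a->S1 S1-b->S2 S2-a->S1 S2-b->S3 S3-a->S1 S3-b->S4 S4-a->S4 S4-b->S4

States S0..S3 record the length of the longest prefix of `abbb` that matches the current input suffix. Reaching S4 means `abbb` has been seen, and we stay there forever. Accept from S4.
With 5 states:
        a   b  
>  S0   S1  S0 
   S1   S1  S2 
   S2   S1  S3 
   S3   S1  S4 
 * S4   S4  S4 
(> = start, * = accepting)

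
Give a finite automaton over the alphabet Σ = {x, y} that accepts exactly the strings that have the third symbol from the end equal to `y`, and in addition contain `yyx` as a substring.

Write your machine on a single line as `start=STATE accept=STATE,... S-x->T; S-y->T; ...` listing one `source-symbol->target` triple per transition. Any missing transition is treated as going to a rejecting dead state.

start=S0; accept=S3,S4,S5,S10; S0-x->S0; S0-y->S1; S1-x->S0; S1-y->S2; S2-x->S3; S2-y->S2; S3-x->S4; S3-y->S5; S4-x->S6; S4-y->S7; S5-x->S8; S5-y->S9; S6-x->S6; S6-y->S7; S7-x->S8; S7-y->S9; S8-x->S4; S8-y->S5; S9-x->S3; S9-y->S10; S10-x->S3; S10-y->S10

Handle the two conditions separately and then intersect. The first has 15 states tracking the last 3 symbols read; the second has 4 states tracking whether and how much of `yyx` has been seen. A product state is a pair (one from each), accepting exactly when both do. Equivalent product states are then merged.
An 11-state machine:
          x    y  
>  S0     S0   S1 
   S1     S0   S2 
   S2     S3   S2 
 * S3     S4   S5 
 * S4     S6   S7 
 * S5     S8   S9 
   S6     S6   S7 
   S7     S8   S9 
   S8     S4   S5 
   S9     S3  S10 
 * S10    S3  S10 
(> = start, * = accepting)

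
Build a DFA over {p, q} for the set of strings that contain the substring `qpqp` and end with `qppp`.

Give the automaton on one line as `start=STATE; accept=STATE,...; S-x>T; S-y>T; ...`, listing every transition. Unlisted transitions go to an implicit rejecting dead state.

Handle the two conditions separately and then intersect. One (5 states) tracks whether and how much of `qpqp` has been seen; the other (5 states) tracks how much of the suffix `qppp` has currently been matched. Each combined state is a pair, one component from each; accept when both components accept.
11 states suffice.
       p  q 
>  A   A  B 
   B   C  B 
   C   D  E 
   D   F  B 
   E   G  B 
   F   A  B 
   G   H  I 
   H   J  I 
   I   G  I 
 * J   K  I 
   K   K  I 
(> = start, * = accepting)

start=A; accept=J; A-p>A; A-q>B; B-p>C; B-q>B; C-p>D; C-q>E; D-p>F; D-q>B; E-p>G; E-q>B; F-p>A; F-q>B; G-p>H; G-q>I; H-p>J; H-q>I; I-p>G; I-q>I; J-p>K; J-q>I; K-p>K; K-q>I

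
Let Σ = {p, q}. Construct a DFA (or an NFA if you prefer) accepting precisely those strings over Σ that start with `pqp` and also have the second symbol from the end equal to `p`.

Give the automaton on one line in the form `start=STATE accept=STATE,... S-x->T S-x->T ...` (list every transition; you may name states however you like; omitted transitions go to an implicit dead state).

Run two small machines in parallel and take their product. The first has 5 states tracking whether the input so far still matches the prefix `pqp`; the second has 7 states tracking the last 2 symbols read. A product state is a pair (one from each), accepting exactly when both do.
A 12-state machine:
          p    q  
>  S0     S1   S2 
   S1     S3   S4 
   S2     S5   S6 
   S3     S3   S7 
   S4     S8   S6 
   S5     S3   S7 
   S6     S5   S6 
   S7     S5   S6 
   S8     S9  S10 
 * S9     S9  S10 
 * S10    S8  S11 
   S11    S8  S11 
(> = start, * = accepting)

start=S0 accept=S9,S10 S0-p->S1 S0-q->S2 S1-p->S3 S1-q->S4 S2-p->S5 S2-q->S6 S3-p->S3 S3-q->S7 S4-p->S8 S4-q->S6 S5-p->S3 S5-q->S7 S6-p->S5 S6-q->S6 S7-p->S5 S7-q->S6 S8-p->S9 S8-q->S10 S9-p->S9 S9-q->S10 S10-p->S8 S10-q->S11 S11-p->S8 S11-q->S11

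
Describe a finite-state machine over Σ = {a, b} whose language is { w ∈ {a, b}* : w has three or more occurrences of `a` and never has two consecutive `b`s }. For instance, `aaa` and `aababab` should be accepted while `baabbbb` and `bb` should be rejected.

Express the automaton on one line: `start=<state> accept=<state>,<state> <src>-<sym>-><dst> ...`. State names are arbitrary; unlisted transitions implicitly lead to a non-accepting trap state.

Handle the two conditions separately and then intersect. One (5 states) tracks the count of `a`s, saturating at 4; the other (3 states) tracks partial matches of the forbidden pattern `bb`. Each combined state is a pair, one component from each; accept when both components accept. After merging equivalent states the machine shrinks.
A 9-state machine:
        a   b  
>  q0   q1  q2 
   q1   q3  q4 
   q2   q1  q5 
   q3   q6  q7 
   q4   q3  q5 
   q5   q5  q5 
 * q6   q6  q8 
   q7   q6  q5 
 * q8   q6  q5 
(> = start, * = accepting)

start=q0 accept=q6,q8 q0-a->q1 q0-b->q2 q1-a->q3 q1-b->q4 q2-a->q1 q2-b->q5 q3-a->q6 q3-b->q7 q4-a->q3 q4-b->q5 q5-a->q5 q5-b->q5 q6-a->q6 q6-b->q8 q7-a->q6 q7-b->q5 q8-a->q6 q8-b->q5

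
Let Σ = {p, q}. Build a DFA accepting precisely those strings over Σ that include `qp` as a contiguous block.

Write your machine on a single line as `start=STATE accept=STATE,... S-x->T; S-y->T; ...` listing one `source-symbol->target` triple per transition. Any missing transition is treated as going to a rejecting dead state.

Track how much of `qp` has been matched so far: state s0 is no progress, s2 is the absorbing accept state reached once `qp` has occurred. Intermediate states record partial matches; on a mismatch, fall back to the longest reusable overlap.
        p   q  
>  s0   s0  s1 
   s1   s2  s1 
 * s2   s2  s2 
(> = start, * = accepting)

start=s0; accept=s2; s0-p->s0; s0-q->s1; s1-p->s2; s1-q->s1; s2-p->s2; s2-q->s2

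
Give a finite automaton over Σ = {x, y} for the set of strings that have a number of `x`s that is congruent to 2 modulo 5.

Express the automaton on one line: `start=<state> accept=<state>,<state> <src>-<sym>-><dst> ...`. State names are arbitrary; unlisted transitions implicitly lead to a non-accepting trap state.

Keep the running count of `x`s modulo 5: each `x` advances along the cycle q0 → q1 → q2 → q3 → q4 → q0 while other symbols loop. Accept at q2.
With 5 states:
        x   y  
>  q0   q1  q0 
   q1   q2  q1 
 * q2   q3  q2 
   q3   q4  q3 
   q4   q0  q4 
(> = start, * = accepting)

start=q0 accept=q2 q0-x->q1 q0-y->q0 q1-x->q2 q1-y->q1 q2-x->q3 q2-y->q2 q3-x->q4 q3-y->q3 q4-x->q0 q4-y->q4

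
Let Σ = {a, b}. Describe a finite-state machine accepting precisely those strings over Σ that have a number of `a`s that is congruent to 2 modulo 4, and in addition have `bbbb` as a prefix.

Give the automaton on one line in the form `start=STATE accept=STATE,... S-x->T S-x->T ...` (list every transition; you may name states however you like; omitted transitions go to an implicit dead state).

start=q0 accept=q7 q0-a->q1 q0-b->q2 q1-a->q1 q1-b->q1 q2-a->q1 q2-b->q3 q3-a->q1 q3-b->q4 q4-a->q1 q4-b->q5 q5-a->q6 q5-b->q5 q6-a->q7 q6-b->q6 q7-a->q8 q7-b->q7 q8-a->q5 q8-b->q8

Build one automaton per condition and run them in lockstep. The first has 4 states tracking the count of `a`s modulo 4; the second has 6 states tracking whether the input so far still matches the prefix `bbbb`. A product state is a pair (one from each), accepting exactly when both do. Minimizing collapses redundant product states.
9 states suffice.
        a   b  
>  q0   q1  q2 
   q1   q1  q1 
   q2   q1  q3 
   q3   q1  q4 
   q4   q1  q5 
   q5   q6  q5 
   q6   q7  q6 
 * q7   q8  q7 
   q8   q5  q8 
(> = start, * = accepting)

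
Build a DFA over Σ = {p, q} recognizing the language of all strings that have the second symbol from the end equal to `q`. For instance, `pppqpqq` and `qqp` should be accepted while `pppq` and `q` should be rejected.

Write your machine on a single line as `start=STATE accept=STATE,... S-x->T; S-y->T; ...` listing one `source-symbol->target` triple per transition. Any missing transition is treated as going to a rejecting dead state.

start=A; accept=F,G; A-p->B; A-q->C; B-p->D; B-q->E; C-p->F; C-q->G; D-p->D; D-q->E; E-p->F; E-q->G; F-p->D; F-q->E; G-p->F; G-q->G

Because acceptance depends on a position counted from the end, the machine has to buffer the most recent 2 symbols. Make each state the string of the last up-to-2 symbols read; on input `x` shift the window left and append `x`. Accept when the buffered window has length 2 and begins with `q`.
With 7 states:
       p  q 
>  A   B  C 
   B   D  E 
   C   F  G 
   D   D  E 
   E   F  G 
 * F   D  E 
 * G   F  G 
(> = start, * = accepting)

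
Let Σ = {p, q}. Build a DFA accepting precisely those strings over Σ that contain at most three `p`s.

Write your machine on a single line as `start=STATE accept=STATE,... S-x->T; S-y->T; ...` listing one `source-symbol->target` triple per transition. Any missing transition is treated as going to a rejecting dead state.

Count `p`s, saturating at 4: states S0 through S3 mean 0 through 3 `p`s seen; S4 means more than 3. Each `p` increments (capped at S4); other symbols loop. Accept from {S0, S1, S2, S3}.
With 5 states:
        p   q  
>* S0   S1  S0 
 * S1   S2  S1 
 * S2   S3  S2 
 * S3   S4  S3 
   S4   S4  S4 
(> = start, * = accepting)

start=S0; accept=S0,S1,S2,S3; S0-p->S1; S0-q->S0; S1-p->S2; S1-q->S1; S2-p->S3; S2-q->S2; S3-p->S4; S3-q->S3; S4-p->S4; S4-q->S4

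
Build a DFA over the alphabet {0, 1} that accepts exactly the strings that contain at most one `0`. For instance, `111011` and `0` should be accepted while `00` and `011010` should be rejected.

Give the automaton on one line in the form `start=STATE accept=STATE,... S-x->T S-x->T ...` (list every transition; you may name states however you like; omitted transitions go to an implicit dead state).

Count `0`s, saturating at 2: state s0 means no `0` yet, s1 means one `0` seen, s2 means more than one. Each `0` increments (capped at s2); other symbols loop. Accept from {s0, s1}.
3 states suffice.
        0   1  
>* s0   s1  s0 
 * s1   s2  s1 
   s2   s2  s2 
(> = start, * = accepting)

start=s0 accept=s0,s1 s0-0->s1 s0-1->s0 s1-0->s2 s1-1->s1 s2-0->s2 s2-1->s2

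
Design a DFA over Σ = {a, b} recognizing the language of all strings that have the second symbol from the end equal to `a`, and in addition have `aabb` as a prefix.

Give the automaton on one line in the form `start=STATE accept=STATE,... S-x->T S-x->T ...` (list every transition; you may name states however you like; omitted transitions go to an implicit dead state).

start=S0 accept=S11,S12 S0-a->S1 S0-b->S2 S1-a->S3 S1-b->S4 S2-a->S5 S2-b->S6 S3-a->S7 S3-b->S8 S4-a->S5 S4-b->S6 S5-a->S7 S5-b->S4 S6-a->S5 S6-b->S6 S7-a->S7 S7-b->S4 S8-a->S5 S8-b->S9 S9-a->S10 S9-b->S9 S10-a->S11 S10-b->S12 S11-a->S11 S11-b->S12 S12-a->S10 S12-b->S9

Run two small machines in parallel and take their product. One (7 states) tracks the last 2 symbols read; the other (6 states) tracks whether the input so far still matches the prefix `aabb`. Each combined state is a pair, one component from each; accept when both components accept.
With 13 states:
          a    b  
>  S0     S1   S2 
   S1     S3   S4 
   S2     S5   S6 
   S3     S7   S8 
   S4     S5   S6 
   S5     S7   S4 
   S6     S5   S6 
   S7     S7   S4 
   S8     S5   S9 
   S9    S10   S9 
   S10   S11  S12 
 * S11   S11  S12 
 * S12   S10   S9 
(> = start, * = accepting)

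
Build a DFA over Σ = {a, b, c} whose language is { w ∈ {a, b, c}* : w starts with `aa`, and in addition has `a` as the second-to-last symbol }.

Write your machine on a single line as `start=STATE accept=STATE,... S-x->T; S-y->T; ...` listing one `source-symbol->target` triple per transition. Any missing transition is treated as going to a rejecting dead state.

Build one automaton per condition and run them in lockstep. The first has 4 states tracking whether the input so far still matches the prefix `aa`; the second has 13 states tracking the last 2 symbols read. A product state is a pair (one from each), accepting exactly when both do. Equivalent product states are then merged.
7 states suffice.
        a   b   c  
>  s0   s1  s2  s2 
   s1   s3  s2  s2 
   s2   s2  s2  s2 
 * s3   s3  s4  s4 
 * s4   s5  s6  s6 
   s5   s3  s4  s4 
   s6   s5  s6  s6 
(> = start, * = accepting)

start=s0; accept=s3,s4; s0-a->s1; s0-b->s2; s0-c->s2; s1-a->s3; s1-b->s2; s1-c->s2; s2-a->s2; s2-b->s2; s2-c->s2; s3-a->s3; s3-b->s4; s3-c->s4; s4-a->s5; s4-b->s6; s4-c->s6; s5-a->s3; s5-b->s4; s5-c->s4; s6-a->s5; s6-b->s6; s6-c->s6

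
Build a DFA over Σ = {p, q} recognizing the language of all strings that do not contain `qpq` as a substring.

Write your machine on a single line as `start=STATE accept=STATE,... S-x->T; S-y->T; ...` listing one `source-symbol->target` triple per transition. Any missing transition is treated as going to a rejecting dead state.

start=S0; accept=S0,S1,S2; S0-p->S0; S0-q->S1; S1-p->S2; S1-q->S1; S2-p->S0; S2-q->S3; S3-p->S3; S3-q->S3

This is the complement of 'contains `qpq`'. Use the same substring-matching states — S0 through S3 holding how much of `qpq` has just been matched — but flip the accepting set: everything except the trap S3 accepts.
A 4-state machine:
        p   q  
>* S0   S0  S1 
 * S1   S2  S1 
 * S2   S0  S3 
   S3   S3  S3 
(> = start, * = accepting)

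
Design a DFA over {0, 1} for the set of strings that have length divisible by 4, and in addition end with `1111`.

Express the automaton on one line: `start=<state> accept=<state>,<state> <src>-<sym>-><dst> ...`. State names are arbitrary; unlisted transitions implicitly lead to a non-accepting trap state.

Run two small machines in parallel and take their product. One (4 states) tracks the input length modulo 4; the other (5 states) tracks how much of the suffix `1111` has currently been matched. Each combined state is a pair, one component from each; accept when both components accept. After merging equivalent states the machine shrinks.
An 8-state machine:
        0   1  
>  s0   s1  s2 
   s1   s3  s3 
   s2   s3  s4 
   s3   s5  s5 
   s4   s5  s6 
   s5   s0  s0 
   s6   s0  s7 
 * s7   s1  s2 
(> = start, * = accepting)

start=s0 accept=s7 s0-0->s1 s0-1->s2 s1-0->s3 s1-1->s3 s2-0->s3 s2-1->s4 s3-0->s5 s3-1->s5 s4-0->s5 s4-1->s6 s5-0->s0 s5-1->s0 s6-0->s0 s6-1->s7 s7-0->s1 s7-1->s2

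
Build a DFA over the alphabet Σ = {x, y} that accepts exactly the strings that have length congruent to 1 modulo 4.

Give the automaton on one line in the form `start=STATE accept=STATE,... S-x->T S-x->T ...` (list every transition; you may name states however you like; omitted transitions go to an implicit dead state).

Count input length modulo 4: every symbol advances one step around the cycle s0 → s1 → s2 → s3 → s0. Accept at s1.
A 4-state machine:
        x   y  
>  s0   s1  s1 
 * s1   s2  s2 
   s2   s3  s3 
   s3   s0  s0 
(> = start, * = accepting)

start=s0 accept=s1 s0-x->s1 s0-y->s1 s1-x->s2 s1-y->s2 s2-x->s3 s2-y->s3 s3-x->s0 s3-y->s0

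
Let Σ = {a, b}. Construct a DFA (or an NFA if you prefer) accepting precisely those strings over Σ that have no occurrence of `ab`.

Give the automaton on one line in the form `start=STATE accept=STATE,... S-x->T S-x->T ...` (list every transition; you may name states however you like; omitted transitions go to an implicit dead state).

start=q0 accept=q0,q1 q0-a->q1 q0-b->q0 q1-a->q1 q1-b->q2 q2-a->q2 q2-b->q2

Track partial matches of the forbidden pattern `ab`. State q2 is a dead state reached once `ab` has occurred; every other state accepts. q0 means no part of `ab` is currently matched.
        a   b  
>* q0   q1  q0 
 * q1   q1  q2 
   q2   q2  q2 
(> = start, * = accepting)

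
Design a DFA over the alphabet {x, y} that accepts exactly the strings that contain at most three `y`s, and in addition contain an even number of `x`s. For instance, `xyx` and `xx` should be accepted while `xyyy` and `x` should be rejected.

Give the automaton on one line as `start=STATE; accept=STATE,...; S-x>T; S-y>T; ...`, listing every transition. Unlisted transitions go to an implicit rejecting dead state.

Build one automaton per condition and run them in lockstep. The first has 5 states tracking the count of `y`s, saturating at 4; the second has 2 states tracking the count of `x`s modulo 2. A product state is a pair (one from each), accepting exactly when both do.
10 states suffice.
        x   y  
>* q0   q1  q2 
   q1   q0  q3 
 * q2   q3  q4 
   q3   q2  q5 
 * q4   q5  q6 
   q5   q4  q7 
 * q6   q7  q8 
   q7   q6  q9 
   q8   q9  q8 
   q9   q8  q9 
(> = start, * = accepting)

start=q0; accept=q0,q2,q4,q6; q0-x>q1; q0-y>q2; q1-x>q0; q1-y>q3; q2-x>q3; q2-y>q4; q3-x>q2; q3-y>q5; q4-x>q5; q4-y>q6; q5-x>q4; q5-y>q7; q6-x>q7; q6-y>q8; q7-x>q6; q7-y>q9; q8-x>q9; q8-y>q8; q9-x>q8; q9-y>q9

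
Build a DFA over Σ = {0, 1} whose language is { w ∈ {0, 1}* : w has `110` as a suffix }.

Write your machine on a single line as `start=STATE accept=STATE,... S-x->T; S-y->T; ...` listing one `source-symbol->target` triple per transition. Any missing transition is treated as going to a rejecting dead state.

start=S0; accept=S3; S0-0->S0; S0-1->S1; S1-0->S0; S1-1->S2; S2-0->S3; S2-1->S2; S3-0->S0; S3-1->S1

Remember how much of `110` the current input suffix matches. State S0 means no match yet; S1 means the last symbol is `1`; S2 means the last 2 symbols are `11`; S3 means the last 3 symbols are `110`. Only S3 accepts. On a mismatch, fall back to the longest proper suffix that is still a prefix of `110`.
4 states suffice.
        0   1  
>  S0   S0  S1 
   S1   S0  S2 
   S2   S3  S2 
 * S3   S0  S1 
(> = start, * = accepting)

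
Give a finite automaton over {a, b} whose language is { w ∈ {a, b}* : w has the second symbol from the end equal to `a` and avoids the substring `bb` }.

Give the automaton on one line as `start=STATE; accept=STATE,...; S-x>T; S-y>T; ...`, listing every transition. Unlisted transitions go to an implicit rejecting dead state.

start=q0; accept=q3,q4; q0-a>q1; q0-b>q2; q1-a>q3; q1-b>q4; q2-a>q1; q2-b>q5; q3-a>q3; q3-b>q4; q4-a>q1; q4-b>q5; q5-a>q5; q5-b>q5

Build one automaton per condition and run them in lockstep. The first has 7 states tracking the last 2 symbols read; the second has 3 states tracking partial matches of the forbidden pattern `bb`. A product state is a pair (one from each), accepting exactly when both do. After merging equivalent states the machine shrinks.
6 states suffice.
        a   b  
>  q0   q1  q2 
   q1   q3  q4 
   q2   q1  q5 
 * q3   q3  q4 
 * q4   q1  q5 
   q5   q5  q5 
(> = start, * = accepting)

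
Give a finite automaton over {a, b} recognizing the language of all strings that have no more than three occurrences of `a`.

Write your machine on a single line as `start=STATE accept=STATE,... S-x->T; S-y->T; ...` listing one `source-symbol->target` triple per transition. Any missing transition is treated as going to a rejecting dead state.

Count `a`s, saturating at 4: states q0 through q3 mean 0 through 3 `a`s seen; q4 means more than 3. Each `a` increments (capped at q4); other symbols loop. Accept from {q0, q1, q2, q3}.
5 states suffice.
        a   b  
>* q0   q1  q0 
 * q1   q2  q1 
 * q2   q3  q2 
 * q3   q4  q3 
   q4   q4  q4 
(> = start, * = accepting)

start=q0; accept=q0,q1,q2,q3; q0-a->q1; q0-b->q0; q1-a->q2; q1-b->q1; q2-a->q3; q2-b->q2; q3-a->q4; q3-b->q3; q4-a->q4; q4-b->q4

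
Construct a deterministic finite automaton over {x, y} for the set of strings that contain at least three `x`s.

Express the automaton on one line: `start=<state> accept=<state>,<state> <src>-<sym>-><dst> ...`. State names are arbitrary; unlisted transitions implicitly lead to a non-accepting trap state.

start=A accept=D,E A-x->B A-y->A B-x->C B-y->B C-x->D C-y->C D-x->E D-y->D E-x->E E-y->E

Only the number of `x`s matters, and only up to 4. Make a chain A → B → C → D → E advanced by each `x` (with E absorbing); every other symbol self-loops. The accepting set is {D, E}.
       x  y 
>  A   B  A 
   B   C  B 
   C   D  C 
 * D   E  D 
 * E   E  E 
(> = start, * = accepting)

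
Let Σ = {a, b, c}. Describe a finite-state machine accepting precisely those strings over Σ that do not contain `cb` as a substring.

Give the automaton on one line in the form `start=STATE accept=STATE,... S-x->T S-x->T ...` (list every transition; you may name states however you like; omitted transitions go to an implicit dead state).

start=q0 accept=q0,q1 q0-a->q0 q0-b->q0 q0-c->q1 q1-a->q0 q1-b->q2 q1-c->q1 q2-a->q2 q2-b->q2 q2-c->q2

Track partial matches of the forbidden pattern `cb`. State q2 is a dead state reached once `cb` has occurred; every other state accepts. q0 means no part of `cb` is currently matched.
        a   b   c  
>* q0   q0  q0  q1 
 * q1   q0  q2  q1 
   q2   q2  q2  q2 
(> = start, * = accepting)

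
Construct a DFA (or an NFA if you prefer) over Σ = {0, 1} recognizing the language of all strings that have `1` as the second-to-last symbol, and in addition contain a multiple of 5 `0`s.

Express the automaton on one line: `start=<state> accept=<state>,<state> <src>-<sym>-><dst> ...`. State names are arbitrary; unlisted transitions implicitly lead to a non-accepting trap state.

start=A accept=E,I A-0->B A-1->C B-0->D B-1->B C-0->B C-1->E D-0->F D-1->D E-0->B E-1->E F-0->G F-1->F G-0->A G-1->H H-0->I H-1->H I-0->B I-1->C

Handle the two conditions separately and then intersect. One (7 states) tracks the last 2 symbols read; the other (5 states) tracks the count of `0`s modulo 5. Each combined state is a pair, one component from each; accept when both components accept. Minimizing collapses redundant product states.
       0  1 
>  A   B  C 
   B   D  B 
   C   B  E 
   D   F  D 
 * E   B  E 
   F   G  F 
   G   A  H 
   H   I  H 
 * I   B  C 
(> = start, * = accepting)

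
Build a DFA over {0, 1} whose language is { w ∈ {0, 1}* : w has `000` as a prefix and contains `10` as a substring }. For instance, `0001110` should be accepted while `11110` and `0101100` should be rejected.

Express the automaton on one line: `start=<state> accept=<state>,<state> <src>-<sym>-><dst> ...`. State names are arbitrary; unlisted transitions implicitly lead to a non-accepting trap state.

start=s0 accept=s6 s0-0->s1 s0-1->s2 s1-0->s3 s1-1->s2 s2-0->s2 s2-1->s2 s3-0->s4 s3-1->s2 s4-0->s4 s4-1->s5 s5-0->s6 s5-1->s5 s6-0->s6 s6-1->s6

Build one automaton per condition and run them in lockstep. One (5 states) tracks whether the input so far still matches the prefix `000`; the other (3 states) tracks whether and how much of `10` has been seen. Each combined state is a pair, one component from each; accept when both components accept. Minimizing collapses redundant product states.
A 7-state machine:
        0   1  
>  s0   s1  s2 
   s1   s3  s2 
   s2   s2  s2 
   s3   s4  s2 
   s4   s4  s5 
   s5   s6  s5 
 * s6   s6  s6 
(> = start, * = accepting)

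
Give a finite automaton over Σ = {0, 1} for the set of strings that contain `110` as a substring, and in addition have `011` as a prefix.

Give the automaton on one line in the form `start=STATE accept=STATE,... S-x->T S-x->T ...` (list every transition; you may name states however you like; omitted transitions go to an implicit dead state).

Handle the two conditions separately and then intersect. One (4 states) tracks whether and how much of `110` has been seen; the other (5 states) tracks whether the input so far still matches the prefix `011`. Each combined state is a pair, one component from each; accept when both components accept. Minimizing collapses redundant product states.
6 states suffice.
        0   1  
>  q0   q1  q2 
   q1   q2  q3 
   q2   q2  q2 
   q3   q2  q4 
   q4   q5  q4 
 * q5   q5  q5 
(> = start, * = accepting)

start=q0 accept=q5 q0-0->q1 q0-1->q2 q1-0->q2 q1-1->q3 q2-0->q2 q2-1->q2 q3-0->q2 q3-1->q4 q4-0->q5 q4-1->q4 q5-0->q5 q5-1->q5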